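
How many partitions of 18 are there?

A full systematic count gives 385.

385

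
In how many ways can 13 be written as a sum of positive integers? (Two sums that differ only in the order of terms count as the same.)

A full systematic count gives 101.

101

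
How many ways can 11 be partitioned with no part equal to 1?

14

Enumerating:
11
9 + 2
8 + 3
7 + 4
7 + 2 + 2
6 + 5
6 + 3 + 2
5 + 4 + 2
5 + 3 + 3
5 + 2 + 2 + 2
4 + 4 + 3
4 + 3 + 2 + 2
3 + 3 + 3 + 2
3 + 2 + 2 + 2 + 2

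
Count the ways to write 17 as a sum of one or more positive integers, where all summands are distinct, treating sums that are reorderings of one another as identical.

38

A partial list (first 12 by largest part):
17
16, 1
15, 2
14, 3
14, 2, 1
13, 4
13, 3, 1
12, 5
12, 4, 1
12, 3, 2
11, 6
11, 5, 1
…and 26 more, for 38 total.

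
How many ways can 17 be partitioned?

297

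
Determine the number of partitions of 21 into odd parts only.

76

Counting exhaustively, 76 partitions satisfy the conditions.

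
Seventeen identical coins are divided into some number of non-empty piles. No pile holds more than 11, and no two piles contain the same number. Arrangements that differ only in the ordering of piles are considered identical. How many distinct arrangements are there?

A partial list (first 12 by largest part):
11 + 6
11 + 5 + 1
11 + 4 + 2
11 + 3 + 2 + 1
10 + 7
10 + 6 + 1
10 + 5 + 2
10 + 4 + 3
10 + 4 + 2 + 1
9 + 8
9 + 7 + 1
9 + 6 + 2
…and 16 more, for 28 total.

28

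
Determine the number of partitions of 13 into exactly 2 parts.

6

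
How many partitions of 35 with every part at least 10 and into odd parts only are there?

2

Listing the qualifying partitions of 35:
35
13 + 11 + 11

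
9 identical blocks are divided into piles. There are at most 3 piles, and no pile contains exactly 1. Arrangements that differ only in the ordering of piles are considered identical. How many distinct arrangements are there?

The partitions of 9 that satisfy the conditions:
9
7,2
6,3
5,4
5,2,2
4,3,2
3,3,3
That's 7 in total.

7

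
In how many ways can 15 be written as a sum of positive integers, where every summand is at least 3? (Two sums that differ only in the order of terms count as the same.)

The partitions of 15 that satisfy the conditions:
15
3, 12
4, 11
5, 10
6, 9
3, 3, 9
7, 8
3, 4, 8
3, 5, 7
4, 4, 7
3, 6, 6
4, 5, 6
3, 3, 3, 6
5, 5, 5
3, 3, 4, 5
3, 4, 4, 4
3, 3, 3, 3, 3
Counting gives 17.

17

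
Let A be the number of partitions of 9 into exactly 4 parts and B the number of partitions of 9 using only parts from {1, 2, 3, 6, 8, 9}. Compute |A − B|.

11

Partitions of 9 into exactly 4 parts: 6.
Partitions of 9 using only parts from {1, 2, 3, 6, 8, 9}: 17.
|6 − 17| = 11.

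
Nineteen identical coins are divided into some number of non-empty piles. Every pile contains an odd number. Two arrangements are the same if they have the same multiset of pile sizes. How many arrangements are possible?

There are too many to list fully; the first 12 (by largest part) are:
19
17+1+1
15+3+1
15+1+1+1+1
13+5+1
13+3+3
13+3+1+1+1
13+1+1+1+1+1+1
11+7+1
11+5+3
11+5+1+1+1
11+3+3+1+1
…and 42 more, for 54 total.

54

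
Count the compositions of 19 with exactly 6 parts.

Place 5 bars in the 18 internal gaps of a row of 19 dots: C(18,5) = 8568.

8568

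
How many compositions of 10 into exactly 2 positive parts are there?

Place 1 bars in the 9 internal gaps of a row of 10 dots: C(9,1) = 9.

9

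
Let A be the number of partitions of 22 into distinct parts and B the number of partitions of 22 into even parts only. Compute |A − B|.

33

Partitions of 22 into distinct parts: 89.
Partitions of 22 into even parts only: 56.
|89 − 56| = 33.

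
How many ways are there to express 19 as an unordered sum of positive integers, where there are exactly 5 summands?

70

A partial list (first 12 by largest part):
1+1+1+1+15
1+1+1+2+14
1+1+1+3+13
1+1+2+2+13
1+1+1+4+12
1+1+2+3+12
1+2+2+2+12
1+1+1+5+11
1+1+2+4+11
1+1+3+3+11
1+2+2+3+11
2+2+2+2+11
…and 58 more, for 70 total.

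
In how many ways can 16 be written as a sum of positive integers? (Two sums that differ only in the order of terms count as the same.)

Systematic enumeration (by largest part, then next-largest, …) yields 231.

231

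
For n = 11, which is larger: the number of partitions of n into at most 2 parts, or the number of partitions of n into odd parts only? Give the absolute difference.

6

Partitions of 11 into at most 2 parts: 6.
Partitions of 11 into odd parts only: 12.
|6 − 12| = 6.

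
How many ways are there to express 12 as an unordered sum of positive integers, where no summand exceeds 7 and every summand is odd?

12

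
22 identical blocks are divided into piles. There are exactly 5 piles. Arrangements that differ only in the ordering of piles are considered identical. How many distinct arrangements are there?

119

A full systematic count gives 119.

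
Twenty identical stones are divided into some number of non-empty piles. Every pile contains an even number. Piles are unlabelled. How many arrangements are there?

42

There are too many to list fully; the first 12 (by largest part) are:
20
18 + 2
16 + 4
16 + 2 + 2
14 + 6
14 + 4 + 2
14 + 2 + 2 + 2
12 + 8
12 + 6 + 2
12 + 4 + 4
12 + 4 + 2 + 2
12 + 2 + 2 + 2 + 2
…and 30 more, for 42 total.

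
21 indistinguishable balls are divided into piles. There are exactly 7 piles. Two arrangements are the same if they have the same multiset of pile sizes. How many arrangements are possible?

A full systematic count gives 105.

105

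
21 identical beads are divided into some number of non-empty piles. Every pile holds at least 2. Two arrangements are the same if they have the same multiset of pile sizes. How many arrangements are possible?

Systematic enumeration (by largest part, then next-largest, …) yields 165.

165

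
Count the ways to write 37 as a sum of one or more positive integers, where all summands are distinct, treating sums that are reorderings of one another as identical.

760

Enumerating by decreasing first part gives 760 partitions in all.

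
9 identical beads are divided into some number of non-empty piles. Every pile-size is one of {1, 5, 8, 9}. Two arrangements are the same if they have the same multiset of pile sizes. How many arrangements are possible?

The partitions of 9 that satisfy the conditions:
9
8, 1
5, 1, 1, 1, 1
1, 1, 1, 1, 1, 1, 1, 1, 1
Counting gives 4.

4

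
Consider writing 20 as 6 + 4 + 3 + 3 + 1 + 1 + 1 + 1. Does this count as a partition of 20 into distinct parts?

No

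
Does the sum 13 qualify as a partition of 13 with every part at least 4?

Yes

The parts sum to 13, and the condition 'every summand is at least 4' holds.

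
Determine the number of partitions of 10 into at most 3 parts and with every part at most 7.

Listing the qualifying partitions of 10:
7,3
7,2,1
6,4
6,3,1
6,2,2
5,5
5,4,1
5,3,2
4,4,2
4,3,3
Counting gives 10.

10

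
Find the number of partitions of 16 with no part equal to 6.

189

Systematic enumeration (by largest part, then next-largest, …) yields 189.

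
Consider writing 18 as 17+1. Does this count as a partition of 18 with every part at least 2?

No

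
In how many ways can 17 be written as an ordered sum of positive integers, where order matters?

65536

The number of compositions of n is 2^(n−1); here 2^16 = 65536.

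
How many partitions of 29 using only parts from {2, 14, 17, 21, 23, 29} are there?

4

The partitions of 29 that satisfy the conditions:
29
2+2+2+23
2+2+2+2+21
2+2+2+2+2+2+17
That's 4 in total.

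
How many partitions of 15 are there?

A full systematic count gives 176.

176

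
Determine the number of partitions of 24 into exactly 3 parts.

There are too many to list fully; the first 12 (by largest part) are:
1 + 1 + 22
1 + 2 + 21
1 + 3 + 20
2 + 2 + 20
1 + 4 + 19
2 + 3 + 19
1 + 5 + 18
2 + 4 + 18
3 + 3 + 18
1 + 6 + 17
2 + 5 + 17
3 + 4 + 17
…and 36 more, for 48 total.

48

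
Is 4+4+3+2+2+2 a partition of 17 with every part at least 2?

Yes

The parts sum to 17, and the condition 'every summand is at least 2' holds.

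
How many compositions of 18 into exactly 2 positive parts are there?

17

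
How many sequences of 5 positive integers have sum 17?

By stars and bars with positive parts, the count is C(16,4) = 1820.

1820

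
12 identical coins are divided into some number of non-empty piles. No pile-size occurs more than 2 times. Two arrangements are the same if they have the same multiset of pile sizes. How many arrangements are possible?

A partial list (first 12 by largest part):
12
11 + 1
10 + 2
10 + 1 + 1
9 + 3
9 + 2 + 1
8 + 4
8 + 3 + 1
8 + 2 + 2
8 + 2 + 1 + 1
7 + 5
7 + 4 + 1
…and 24 more, for 36 total.

36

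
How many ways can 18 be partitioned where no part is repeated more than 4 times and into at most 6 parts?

Counting exhaustively, 196 partitions satisfy the conditions.

196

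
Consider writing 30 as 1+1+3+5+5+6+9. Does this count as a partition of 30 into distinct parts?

The parts sum to 30, and the condition 'all summands are distinct' is violated.

No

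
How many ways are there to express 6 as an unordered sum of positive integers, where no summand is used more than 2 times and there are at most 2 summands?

Enumerating:
6
5 + 1
4 + 2
3 + 3

4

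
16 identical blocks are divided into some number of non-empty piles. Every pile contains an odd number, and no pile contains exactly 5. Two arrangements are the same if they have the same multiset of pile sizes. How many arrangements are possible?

20

Listing the qualifying partitions of 16:
15 + 1
13 + 3
13 + 1 + 1 + 1
11 + 3 + 1 + 1
11 + 1 + 1 + 1 + 1 + 1
9 + 7
9 + 3 + 3 + 1
9 + 3 + 1 + 1 + 1 + 1
9 + 1 + 1 + 1 + 1 + 1 + 1 + 1
7 + 7 + 1 + 1
7 + 3 + 3 + 3
7 + 3 + 3 + 1 + 1 + 1
7 + 3 + 1 + 1 + 1 + 1 + 1 + 1
7 + 1 + 1 + 1 + 1 + 1 + 1 + 1 + 1 + 1
3 + 3 + 3 + 3 + 3 + 1
3 + 3 + 3 + 3 + 1 + 1 + 1 + 1
3 + 3 + 3 + 1 + 1 + 1 + 1 + 1 + 1 + 1
3 + 3 + 1 + 1 + 1 + 1 + 1 + 1 + 1 + 1 + 1 + 1
3 + 1 + 1 + 1 + 1 + 1 + 1 + 1 + 1 + 1 + 1 + 1 + 1 + 1
1 + 1 + 1 + 1 + 1 + 1 + 1 + 1 + 1 + 1 + 1 + 1 + 1 + 1 + 1 + 1
That's 20 in total.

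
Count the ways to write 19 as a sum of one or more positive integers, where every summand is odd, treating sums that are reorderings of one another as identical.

54

A partial list (first 12 by largest part):
19
1 + 1 + 17
1 + 3 + 15
1 + 1 + 1 + 1 + 15
1 + 5 + 13
3 + 3 + 13
1 + 1 + 1 + 3 + 13
1 + 1 + 1 + 1 + 1 + 1 + 13
1 + 7 + 11
3 + 5 + 11
1 + 1 + 1 + 5 + 11
1 + 1 + 3 + 3 + 11
…and 42 more, for 54 total.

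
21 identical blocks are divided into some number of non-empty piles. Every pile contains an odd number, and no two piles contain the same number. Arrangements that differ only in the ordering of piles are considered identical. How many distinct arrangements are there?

8

Enumerating:
21
1+3+17
1+5+15
1+7+13
3+5+13
1+9+11
3+7+11
5+7+9
That's 8 in total.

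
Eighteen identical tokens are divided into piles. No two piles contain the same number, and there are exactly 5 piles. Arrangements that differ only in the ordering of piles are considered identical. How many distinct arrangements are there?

3

Listing the qualifying partitions of 18:
8, 4, 3, 2, 1
7, 5, 3, 2, 1
6, 5, 4, 2, 1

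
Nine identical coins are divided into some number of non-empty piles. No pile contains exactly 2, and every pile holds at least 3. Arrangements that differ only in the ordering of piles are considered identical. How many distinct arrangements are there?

4

Listing the qualifying partitions of 9:
9
6+3
5+4
3+3+3
Counting gives 4.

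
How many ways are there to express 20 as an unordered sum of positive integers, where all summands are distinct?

64

There are too many to list fully; the first 12 (by largest part) are:
20
19 + 1
18 + 2
17 + 3
17 + 2 + 1
16 + 4
16 + 3 + 1
15 + 5
15 + 4 + 1
15 + 3 + 2
14 + 6
14 + 5 + 1
…and 52 more, for 64 total.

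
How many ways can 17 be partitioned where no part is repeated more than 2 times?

Direct enumeration gives 108 partitions.

108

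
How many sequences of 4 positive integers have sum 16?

Place 3 bars in the 15 internal gaps of a row of 16 dots: C(15,3) = 455.

455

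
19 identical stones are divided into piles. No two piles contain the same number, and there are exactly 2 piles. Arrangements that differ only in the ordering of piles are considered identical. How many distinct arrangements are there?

9

Listing the qualifying partitions of 19:
18+1
17+2
16+3
15+4
14+5
13+6
12+7
11+8
10+9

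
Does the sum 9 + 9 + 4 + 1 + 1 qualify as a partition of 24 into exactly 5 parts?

The parts sum to 24, and the condition 'there are exactly 5 summands' holds.

Yes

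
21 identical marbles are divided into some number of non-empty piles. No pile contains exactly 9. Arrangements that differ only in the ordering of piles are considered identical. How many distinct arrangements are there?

715

Direct enumeration gives 715 partitions.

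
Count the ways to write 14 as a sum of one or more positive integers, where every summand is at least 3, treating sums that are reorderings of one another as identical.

Enumerating:
14
3, 11
4, 10
5, 9
6, 8
3, 3, 8
7, 7
3, 4, 7
3, 5, 6
4, 4, 6
4, 5, 5
3, 3, 3, 5
3, 3, 4, 4

13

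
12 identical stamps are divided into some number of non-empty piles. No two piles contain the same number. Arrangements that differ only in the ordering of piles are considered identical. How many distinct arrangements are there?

15

Listing the qualifying partitions of 12:
12
11+1
10+2
9+3
9+2+1
8+4
8+3+1
7+5
7+4+1
7+3+2
6+5+1
6+4+2
6+3+2+1
5+4+3
5+4+2+1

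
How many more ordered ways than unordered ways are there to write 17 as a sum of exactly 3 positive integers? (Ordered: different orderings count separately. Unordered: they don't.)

96

Compositions: C(16,2) = 120.
Unordered (partitions into 3 parts): 24.
Difference: 120 − 24 = 96.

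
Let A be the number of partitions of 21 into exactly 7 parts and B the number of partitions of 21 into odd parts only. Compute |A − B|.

29

Partitions of 21 into exactly 7 parts: 105.
Partitions of 21 into odd parts only: 76.
|105 − 76| = 29.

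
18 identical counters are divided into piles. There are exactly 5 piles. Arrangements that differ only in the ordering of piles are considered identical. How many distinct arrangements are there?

There are too many to list fully; the first 12 (by largest part) are:
1 + 1 + 1 + 1 + 14
1 + 1 + 1 + 2 + 13
1 + 1 + 1 + 3 + 12
1 + 1 + 2 + 2 + 12
1 + 1 + 1 + 4 + 11
1 + 1 + 2 + 3 + 11
1 + 2 + 2 + 2 + 11
1 + 1 + 1 + 5 + 10
1 + 1 + 2 + 4 + 10
1 + 1 + 3 + 3 + 10
1 + 2 + 2 + 3 + 10
2 + 2 + 2 + 2 + 10
…and 45 more, for 57 total.

57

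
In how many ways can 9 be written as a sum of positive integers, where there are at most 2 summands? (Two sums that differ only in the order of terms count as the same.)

5

Enumerating:
9
8, 1
7, 2
6, 3
5, 4
That's 5 in total.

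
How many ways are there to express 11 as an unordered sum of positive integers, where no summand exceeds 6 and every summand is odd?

Listing the qualifying partitions of 11:
5+5+1
5+3+3
5+3+1+1+1
5+1+1+1+1+1+1
3+3+3+1+1
3+3+1+1+1+1+1
3+1+1+1+1+1+1+1+1
1+1+1+1+1+1+1+1+1+1+1
Counting gives 8.

8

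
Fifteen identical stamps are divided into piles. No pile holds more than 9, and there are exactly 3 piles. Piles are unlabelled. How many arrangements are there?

Enumerating:
9+5+1
9+4+2
9+3+3
8+6+1
8+5+2
8+4+3
7+7+1
7+6+2
7+5+3
7+4+4
6+6+3
6+5+4
5+5+5
That's 13 in total.

13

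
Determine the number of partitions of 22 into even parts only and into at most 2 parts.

Listing the qualifying partitions of 22:
22
20,2
18,4
16,6
14,8
12,10

6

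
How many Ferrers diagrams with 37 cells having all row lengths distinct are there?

760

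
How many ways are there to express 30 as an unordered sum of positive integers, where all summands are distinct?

There are 296 such partitions.

296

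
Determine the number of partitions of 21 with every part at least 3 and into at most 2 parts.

Enumerating:
21
18+3
17+4
16+5
15+6
14+7
13+8
12+9
11+10
That's 9 in total.

9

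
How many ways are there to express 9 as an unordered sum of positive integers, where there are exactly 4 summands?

Listing the qualifying partitions of 9:
6, 1, 1, 1
5, 2, 1, 1
4, 3, 1, 1
4, 2, 2, 1
3, 3, 2, 1
3, 2, 2, 2
Counting gives 6.

6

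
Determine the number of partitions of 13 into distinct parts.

The partitions of 13 that satisfy the conditions:
13
1,12
2,11
3,10
1,2,10
4,9
1,3,9
5,8
1,4,8
2,3,8
6,7
1,5,7
2,4,7
1,2,3,7
2,5,6
3,4,6
1,2,4,6
1,3,4,5
That's 18 in total.

18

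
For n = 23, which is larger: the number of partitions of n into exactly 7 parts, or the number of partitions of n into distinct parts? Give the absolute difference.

60

Partitions of 23 into exactly 7 parts: 164.
Partitions of 23 into distinct parts: 104.
|164 − 104| = 60.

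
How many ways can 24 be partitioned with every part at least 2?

Enumerating by decreasing first part gives 320 partitions in all.

320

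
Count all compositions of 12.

Each of the 11 gaps between 12 units is either a break or not: 2^11 = 2048.

2048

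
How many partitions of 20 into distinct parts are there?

64

A partial list (first 12 by largest part):
20
19,1
18,2
17,3
17,2,1
16,4
16,3,1
15,5
15,4,1
15,3,2
14,6
14,5,1
…and 52 more, for 64 total.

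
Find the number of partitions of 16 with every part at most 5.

101

There are 101 such partitions.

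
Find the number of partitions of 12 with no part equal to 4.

There are too many to list fully; the first 12 (by largest part) are:
12
11, 1
10, 2
10, 1, 1
9, 3
9, 2, 1
9, 1, 1, 1
8, 3, 1
8, 2, 2
8, 2, 1, 1
8, 1, 1, 1, 1
7, 5
…and 43 more, for 55 total.

55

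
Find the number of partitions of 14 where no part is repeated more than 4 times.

100

A full systematic count gives 100.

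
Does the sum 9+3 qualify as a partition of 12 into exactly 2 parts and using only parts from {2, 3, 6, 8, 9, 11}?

Yes

The parts sum to 12, and the condition 'there are exactly 2 summands' holds; the condition 'each summand belongs to {2, 3, 6, 8, 9, 11}' holds.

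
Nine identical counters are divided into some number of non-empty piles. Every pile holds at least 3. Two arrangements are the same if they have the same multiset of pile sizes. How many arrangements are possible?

Enumerating:
9
6 + 3
5 + 4
3 + 3 + 3

4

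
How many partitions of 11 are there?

56

There are too many to list fully; the first 12 (by largest part) are:
11
1, 10
2, 9
1, 1, 9
3, 8
1, 2, 8
1, 1, 1, 8
4, 7
1, 3, 7
2, 2, 7
1, 1, 2, 7
1, 1, 1, 1, 7
…and 44 more, for 56 total.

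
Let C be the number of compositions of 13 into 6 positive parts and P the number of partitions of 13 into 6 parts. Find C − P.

778

Compositions: C(12,5) = 792.
Unordered (partitions into 6 parts): 14.
Difference: 792 − 14 = 778.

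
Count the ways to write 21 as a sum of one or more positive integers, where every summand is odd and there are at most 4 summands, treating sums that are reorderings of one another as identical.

Listing the qualifying partitions of 21:
21
19 + 1 + 1
17 + 3 + 1
15 + 5 + 1
15 + 3 + 3
13 + 7 + 1
13 + 5 + 3
11 + 9 + 1
11 + 7 + 3
11 + 5 + 5
9 + 9 + 3
9 + 7 + 5
7 + 7 + 7

13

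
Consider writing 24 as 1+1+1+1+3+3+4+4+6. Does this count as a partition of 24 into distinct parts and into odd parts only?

No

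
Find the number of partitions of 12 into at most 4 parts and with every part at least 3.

Enumerating:
12
9+3
8+4
7+5
6+6
6+3+3
5+4+3
4+4+4
3+3+3+3
Counting gives 9.

9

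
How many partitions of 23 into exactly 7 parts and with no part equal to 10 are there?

150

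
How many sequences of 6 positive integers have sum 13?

792

Equivalently, choose which 5 of the 12 gaps become plus signs: C(12,5) = 792.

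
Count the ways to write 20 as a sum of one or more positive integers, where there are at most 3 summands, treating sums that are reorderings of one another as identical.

44

A partial list (first 12 by largest part):
20
19,1
18,2
18,1,1
17,3
17,2,1
16,4
16,3,1
16,2,2
15,5
15,4,1
15,3,2
…and 32 more, for 44 total.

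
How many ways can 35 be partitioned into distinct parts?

585

Direct enumeration gives 585 partitions.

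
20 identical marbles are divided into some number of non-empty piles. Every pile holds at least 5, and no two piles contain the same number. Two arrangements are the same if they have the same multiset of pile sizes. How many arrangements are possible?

8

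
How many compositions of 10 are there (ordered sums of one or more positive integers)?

The number of compositions of n is 2^(n−1); here 2^9 = 512.

512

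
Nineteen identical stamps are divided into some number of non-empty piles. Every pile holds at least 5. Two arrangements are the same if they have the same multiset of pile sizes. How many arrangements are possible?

10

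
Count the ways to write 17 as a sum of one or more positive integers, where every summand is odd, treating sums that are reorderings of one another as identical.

A partial list (first 12 by largest part):
17
15, 1, 1
13, 3, 1
13, 1, 1, 1, 1
11, 5, 1
11, 3, 3
11, 3, 1, 1, 1
11, 1, 1, 1, 1, 1, 1
9, 7, 1
9, 5, 3
9, 5, 1, 1, 1
9, 3, 3, 1, 1
…and 26 more, for 38 total.

38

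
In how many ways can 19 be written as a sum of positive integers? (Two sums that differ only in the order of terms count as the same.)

490

Direct enumeration gives 490 partitions.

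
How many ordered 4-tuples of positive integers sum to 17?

560

A composition of 17 into 4 positive parts is chosen by placing 3 dividers among the 16 gaps between 17 units: C(16,3) = 560.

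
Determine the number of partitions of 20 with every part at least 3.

49

There are too many to list fully; the first 12 (by largest part) are:
20
3 + 17
4 + 16
5 + 15
6 + 14
3 + 3 + 14
7 + 13
3 + 4 + 13
8 + 12
3 + 5 + 12
4 + 4 + 12
9 + 11
…and 37 more, for 49 total.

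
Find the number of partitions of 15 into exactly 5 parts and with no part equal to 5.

Listing the qualifying partitions of 15:
11, 1, 1, 1, 1
10, 2, 1, 1, 1
9, 3, 1, 1, 1
9, 2, 2, 1, 1
8, 4, 1, 1, 1
8, 3, 2, 1, 1
8, 2, 2, 2, 1
7, 4, 2, 1, 1
7, 3, 3, 1, 1
7, 3, 2, 2, 1
7, 2, 2, 2, 2
6, 6, 1, 1, 1
6, 4, 3, 1, 1
6, 4, 2, 2, 1
6, 3, 3, 2, 1
6, 3, 2, 2, 2
4, 4, 4, 2, 1
4, 4, 3, 3, 1
4, 4, 3, 2, 2
4, 3, 3, 3, 2
3, 3, 3, 3, 3

21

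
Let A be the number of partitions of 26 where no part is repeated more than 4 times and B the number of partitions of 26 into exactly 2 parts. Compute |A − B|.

1401

Partitions of 26 where no part is repeated more than 4 times: 1414.
Partitions of 26 into exactly 2 parts: 13.
|1414 − 13| = 1401.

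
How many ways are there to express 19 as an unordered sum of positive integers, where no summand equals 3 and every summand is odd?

22

The partitions of 19 that satisfy the conditions:
19
17+1+1
15+1+1+1+1
13+5+1
13+1+1+1+1+1+1
11+7+1
11+5+1+1+1
11+1+1+1+1+1+1+1+1
9+9+1
9+7+1+1+1
9+5+5
9+5+1+1+1+1+1
9+1+1+1+1+1+1+1+1+1+1
7+7+5
7+7+1+1+1+1+1
7+5+5+1+1
7+5+1+1+1+1+1+1+1
7+1+1+1+1+1+1+1+1+1+1+1+1
5+5+5+1+1+1+1
5+5+1+1+1+1+1+1+1+1+1
5+1+1+1+1+1+1+1+1+1+1+1+1+1+1
1+1+1+1+1+1+1+1+1+1+1+1+1+1+1+1+1+1+1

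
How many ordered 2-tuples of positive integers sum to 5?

A composition of 5 into 2 positive parts is chosen by placing 1 dividers among the 4 gaps between 5 units: C(4,1) = 4.

4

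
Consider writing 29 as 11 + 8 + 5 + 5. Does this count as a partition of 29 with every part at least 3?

Yes

The parts sum to 29, and the condition 'every summand is at least 3' holds.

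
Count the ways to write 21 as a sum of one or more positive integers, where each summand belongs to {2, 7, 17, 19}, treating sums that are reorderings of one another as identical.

They are:
19,2
17,2,2
7,7,7
7,2,2,2,2,2,2,2

4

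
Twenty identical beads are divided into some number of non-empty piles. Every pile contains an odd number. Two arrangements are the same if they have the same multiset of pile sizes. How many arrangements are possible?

A partial list (first 12 by largest part):
19 + 1
17 + 3
17 + 1 + 1 + 1
15 + 5
15 + 3 + 1 + 1
15 + 1 + 1 + 1 + 1 + 1
13 + 7
13 + 5 + 1 + 1
13 + 3 + 3 + 1
13 + 3 + 1 + 1 + 1 + 1
13 + 1 + 1 + 1 + 1 + 1 + 1 + 1
11 + 9
…and 52 more, for 64 total.

64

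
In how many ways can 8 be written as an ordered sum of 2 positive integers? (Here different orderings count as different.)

A composition of 8 into 2 positive parts is chosen by placing 1 dividers among the 7 gaps between 8 units: C(7,1) = 7.

7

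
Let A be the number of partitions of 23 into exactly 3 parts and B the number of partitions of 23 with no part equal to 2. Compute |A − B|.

Partitions of 23 into exactly 3 parts: 44.
Partitions of 23 with no part equal to 2: 463.
|44 − 463| = 419.

419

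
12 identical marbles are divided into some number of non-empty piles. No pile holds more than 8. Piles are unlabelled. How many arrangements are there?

70

A partial list (first 12 by largest part):
8+4
8+3+1
8+2+2
8+2+1+1
8+1+1+1+1
7+5
7+4+1
7+3+2
7+3+1+1
7+2+2+1
7+2+1+1+1
7+1+1+1+1+1
…and 58 more, for 70 total.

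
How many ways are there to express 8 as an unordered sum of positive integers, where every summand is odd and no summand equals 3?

Listing the qualifying partitions of 8:
1,7
1,1,1,5
1,1,1,1,1,1,1,1
Counting gives 3.

3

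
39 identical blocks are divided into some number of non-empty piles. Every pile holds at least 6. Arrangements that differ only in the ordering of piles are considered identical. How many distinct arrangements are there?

A full systematic count gives 143.

143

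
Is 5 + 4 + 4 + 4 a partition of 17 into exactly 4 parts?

Yes

The parts sum to 17, and the condition 'there are exactly 4 summands' holds.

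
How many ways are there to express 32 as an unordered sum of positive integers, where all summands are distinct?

390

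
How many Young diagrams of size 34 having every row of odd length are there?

512

Enumerating by decreasing first part gives 512 partitions in all.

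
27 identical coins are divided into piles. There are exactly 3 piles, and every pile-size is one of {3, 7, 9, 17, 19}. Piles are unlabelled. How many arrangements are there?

2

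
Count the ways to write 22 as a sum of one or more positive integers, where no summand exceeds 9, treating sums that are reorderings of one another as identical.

Counting exhaustively, 732 partitions satisfy the conditions.

732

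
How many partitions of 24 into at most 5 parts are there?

333

A full systematic count gives 333.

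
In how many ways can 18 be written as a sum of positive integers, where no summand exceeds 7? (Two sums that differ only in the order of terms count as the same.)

248

There are 248 such partitions.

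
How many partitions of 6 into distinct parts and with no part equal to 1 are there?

2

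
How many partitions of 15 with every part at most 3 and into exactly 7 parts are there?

Enumerating:
1,1,1,3,3,3,3
1,1,2,2,3,3,3
1,2,2,2,2,3,3
2,2,2,2,2,2,3
Counting gives 4.

4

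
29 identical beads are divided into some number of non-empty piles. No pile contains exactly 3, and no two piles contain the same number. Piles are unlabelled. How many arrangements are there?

155

Direct enumeration gives 155 partitions.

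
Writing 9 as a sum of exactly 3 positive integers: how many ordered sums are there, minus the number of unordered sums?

21

Ordered (compositions into 3 parts): C(8,2) = 28.
Unordered (partitions into 3 parts): 7.
Difference: 28 − 7 = 21.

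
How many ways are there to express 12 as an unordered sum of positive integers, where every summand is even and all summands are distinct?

The partitions of 12 that satisfy the conditions:
12
10,2
8,4
6,4,2
That's 4 in total.

4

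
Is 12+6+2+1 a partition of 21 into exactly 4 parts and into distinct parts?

The parts sum to 21, and the condition 'there are exactly 4 summands' holds; the condition 'all summands are distinct' holds.

Yes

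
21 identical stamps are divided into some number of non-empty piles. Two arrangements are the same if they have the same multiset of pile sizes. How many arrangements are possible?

Enumerating by decreasing first part gives 792 partitions in all.

792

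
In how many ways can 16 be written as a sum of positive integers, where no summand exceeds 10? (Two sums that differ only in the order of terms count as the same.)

A full systematic count gives 212.

212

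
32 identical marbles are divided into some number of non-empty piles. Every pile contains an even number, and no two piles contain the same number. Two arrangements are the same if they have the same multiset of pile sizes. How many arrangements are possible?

A partial list (first 12 by largest part):
32
2 + 30
4 + 28
6 + 26
2 + 4 + 26
8 + 24
2 + 6 + 24
10 + 22
2 + 8 + 22
4 + 6 + 22
12 + 20
2 + 10 + 20
…and 20 more, for 32 total.

32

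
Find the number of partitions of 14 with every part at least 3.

13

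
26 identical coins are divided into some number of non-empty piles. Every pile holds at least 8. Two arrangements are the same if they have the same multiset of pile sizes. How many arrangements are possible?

Enumerating:
26
8,18
9,17
10,16
11,15
12,14
13,13
8,8,10
8,9,9
That's 9 in total.

9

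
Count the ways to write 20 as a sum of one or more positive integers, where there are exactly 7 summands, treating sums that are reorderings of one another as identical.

A full systematic count gives 82.

82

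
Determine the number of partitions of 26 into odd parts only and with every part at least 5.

Enumerating:
21, 5
19, 7
17, 9
15, 11
13, 13
11, 5, 5, 5
9, 7, 5, 5
7, 7, 7, 5

8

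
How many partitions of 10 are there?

42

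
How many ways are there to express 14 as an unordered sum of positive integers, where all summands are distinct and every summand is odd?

3

Enumerating:
13, 1
11, 3
9, 5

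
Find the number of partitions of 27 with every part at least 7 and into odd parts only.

4

Enumerating:
27
7+7+13
7+9+11
9+9+9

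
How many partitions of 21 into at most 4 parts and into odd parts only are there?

They are:
21
1, 1, 19
1, 3, 17
1, 5, 15
3, 3, 15
1, 7, 13
3, 5, 13
1, 9, 11
3, 7, 11
5, 5, 11
3, 9, 9
5, 7, 9
7, 7, 7

13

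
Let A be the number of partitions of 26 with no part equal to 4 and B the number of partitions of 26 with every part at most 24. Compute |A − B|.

Partitions of 26 with no part equal to 4: 1434.
Partitions of 26 with every part at most 24: 2434.
|1434 − 2434| = 1000.

1000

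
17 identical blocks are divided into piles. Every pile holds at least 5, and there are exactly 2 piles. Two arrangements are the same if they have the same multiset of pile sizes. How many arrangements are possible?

4

Listing the qualifying partitions of 17:
12, 5
11, 6
10, 7
9, 8
Counting gives 4.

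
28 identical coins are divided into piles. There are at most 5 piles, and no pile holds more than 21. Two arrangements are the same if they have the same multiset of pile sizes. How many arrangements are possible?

513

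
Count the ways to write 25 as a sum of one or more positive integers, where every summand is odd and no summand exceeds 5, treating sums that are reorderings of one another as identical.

29

A partial list (first 12 by largest part):
5, 5, 5, 5, 5
5, 5, 5, 5, 3, 1, 1
5, 5, 5, 5, 1, 1, 1, 1, 1
5, 5, 5, 3, 3, 3, 1
5, 5, 5, 3, 3, 1, 1, 1, 1
5, 5, 5, 3, 1, 1, 1, 1, 1, 1, 1
5, 5, 5, 1, 1, 1, 1, 1, 1, 1, 1, 1, 1
5, 5, 3, 3, 3, 3, 3
5, 5, 3, 3, 3, 3, 1, 1, 1
5, 5, 3, 3, 3, 1, 1, 1, 1, 1, 1
5, 5, 3, 3, 1, 1, 1, 1, 1, 1, 1, 1, 1
5, 5, 3, 1, 1, 1, 1, 1, 1, 1, 1, 1, 1, 1, 1
…and 17 more, for 29 total.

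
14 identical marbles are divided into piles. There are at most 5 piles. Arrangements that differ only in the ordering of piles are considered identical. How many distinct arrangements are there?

70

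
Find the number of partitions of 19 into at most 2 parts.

The partitions of 19 that satisfy the conditions:
19
1+18
2+17
3+16
4+15
5+14
6+13
7+12
8+11
9+10

10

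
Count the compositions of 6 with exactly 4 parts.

10

A composition of 6 into 4 positive parts is chosen by placing 3 dividers among the 5 gaps between 6 units: C(5,3) = 10.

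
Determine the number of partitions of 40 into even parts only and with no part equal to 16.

550

Systematic enumeration (by largest part, then next-largest, …) yields 550.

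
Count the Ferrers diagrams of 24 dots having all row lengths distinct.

122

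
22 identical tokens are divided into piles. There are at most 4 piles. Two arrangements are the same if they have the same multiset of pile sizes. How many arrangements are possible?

Direct enumeration gives 136 partitions.

136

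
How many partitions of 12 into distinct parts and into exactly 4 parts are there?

2

Listing the qualifying partitions of 12:
1, 2, 3, 6
1, 2, 4, 5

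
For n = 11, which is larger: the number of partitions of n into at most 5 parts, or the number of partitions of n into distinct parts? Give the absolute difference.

25

Partitions of 11 into at most 5 parts: 37.
Partitions of 11 into distinct parts: 12.
|37 − 12| = 25.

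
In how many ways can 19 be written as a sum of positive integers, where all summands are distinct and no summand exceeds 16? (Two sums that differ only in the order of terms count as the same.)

51

There are too many to list fully; the first 12 (by largest part) are:
16+3
16+2+1
15+4
15+3+1
14+5
14+4+1
14+3+2
13+6
13+5+1
13+4+2
13+3+2+1
12+7
…and 39 more, for 51 total.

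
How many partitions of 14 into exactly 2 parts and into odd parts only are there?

Listing the qualifying partitions of 14:
1 + 13
3 + 11
5 + 9
7 + 7

4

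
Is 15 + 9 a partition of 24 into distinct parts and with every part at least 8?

Yes

The parts sum to 24, and the condition 'all summands are distinct' holds; the condition 'every summand is at least 8' holds.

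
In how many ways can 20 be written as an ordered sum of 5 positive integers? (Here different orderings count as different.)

3876

Place 4 bars in the 19 internal gaps of a row of 20 dots: C(19,4) = 3876.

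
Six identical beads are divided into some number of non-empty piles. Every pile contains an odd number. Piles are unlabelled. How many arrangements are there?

Listing the qualifying partitions of 6:
1,5
3,3
1,1,1,3
1,1,1,1,1,1
That's 4 in total.

4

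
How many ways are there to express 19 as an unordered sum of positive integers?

490

A full systematic count gives 490.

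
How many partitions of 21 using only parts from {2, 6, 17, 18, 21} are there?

Listing the qualifying partitions of 21:
21
17 + 2 + 2
Counting gives 2.

2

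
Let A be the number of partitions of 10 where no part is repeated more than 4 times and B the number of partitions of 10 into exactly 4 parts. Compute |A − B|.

25

Partitions of 10 where no part is repeated more than 4 times: 34.
Partitions of 10 into exactly 4 parts: 9.
|34 − 9| = 25.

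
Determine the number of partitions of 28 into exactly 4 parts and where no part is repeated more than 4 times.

Systematic enumeration (by largest part, then next-largest, …) yields 169.

169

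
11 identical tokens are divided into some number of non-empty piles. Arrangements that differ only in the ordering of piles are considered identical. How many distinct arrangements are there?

A partial list (first 12 by largest part):
11
1, 10
2, 9
1, 1, 9
3, 8
1, 2, 8
1, 1, 1, 8
4, 7
1, 3, 7
2, 2, 7
1, 1, 2, 7
1, 1, 1, 1, 7
…and 44 more, for 56 total.

56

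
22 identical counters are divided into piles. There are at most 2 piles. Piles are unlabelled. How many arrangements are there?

12

Listing the qualifying partitions of 22:
22
21+1
20+2
19+3
18+4
17+5
16+6
15+7
14+8
13+9
12+10
11+11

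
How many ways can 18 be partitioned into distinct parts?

46

A partial list (first 12 by largest part):
18
1,17
2,16
3,15
1,2,15
4,14
1,3,14
5,13
1,4,13
2,3,13
6,12
1,5,12
…and 34 more, for 46 total.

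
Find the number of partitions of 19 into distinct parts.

There are too many to list fully; the first 12 (by largest part) are:
19
18+1
17+2
16+3
16+2+1
15+4
15+3+1
14+5
14+4+1
14+3+2
13+6
13+5+1
…and 42 more, for 54 total.

54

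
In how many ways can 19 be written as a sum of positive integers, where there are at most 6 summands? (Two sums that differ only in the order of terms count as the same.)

A full systematic count gives 235.

235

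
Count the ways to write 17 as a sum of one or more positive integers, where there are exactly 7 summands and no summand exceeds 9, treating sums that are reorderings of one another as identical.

36

There are too many to list fully; the first 12 (by largest part) are:
9,3,1,1,1,1,1
9,2,2,1,1,1,1
8,4,1,1,1,1,1
8,3,2,1,1,1,1
8,2,2,2,1,1,1
7,5,1,1,1,1,1
7,4,2,1,1,1,1
7,3,3,1,1,1,1
7,3,2,2,1,1,1
7,2,2,2,2,1,1
6,6,1,1,1,1,1
6,5,2,1,1,1,1
…and 24 more, for 36 total.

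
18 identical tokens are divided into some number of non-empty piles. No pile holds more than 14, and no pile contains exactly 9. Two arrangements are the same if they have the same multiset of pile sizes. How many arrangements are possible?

Enumerating by decreasing first part gives 348 partitions in all.

348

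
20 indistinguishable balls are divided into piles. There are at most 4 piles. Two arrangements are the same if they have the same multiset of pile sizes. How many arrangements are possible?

108

Enumerating by decreasing first part gives 108 partitions in all.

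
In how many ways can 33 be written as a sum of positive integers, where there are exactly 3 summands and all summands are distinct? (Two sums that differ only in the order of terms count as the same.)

75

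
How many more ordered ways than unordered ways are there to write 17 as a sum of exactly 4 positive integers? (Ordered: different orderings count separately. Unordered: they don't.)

521

Compositions: C(16,3) = 560.
Unordered (partitions into 4 parts): 39.
Difference: 560 − 39 = 521.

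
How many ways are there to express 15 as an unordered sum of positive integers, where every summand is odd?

27

There are too many to list fully; the first 12 (by largest part) are:
15
13, 1, 1
11, 3, 1
11, 1, 1, 1, 1
9, 5, 1
9, 3, 3
9, 3, 1, 1, 1
9, 1, 1, 1, 1, 1, 1
7, 7, 1
7, 5, 3
7, 5, 1, 1, 1
7, 3, 3, 1, 1
…and 15 more, for 27 total.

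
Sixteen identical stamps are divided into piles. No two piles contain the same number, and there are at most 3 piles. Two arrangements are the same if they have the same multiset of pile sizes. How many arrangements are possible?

22

The partitions of 16 that satisfy the conditions:
16
15, 1
14, 2
13, 3
13, 2, 1
12, 4
12, 3, 1
11, 5
11, 4, 1
11, 3, 2
10, 6
10, 5, 1
10, 4, 2
9, 7
9, 6, 1
9, 5, 2
9, 4, 3
8, 7, 1
8, 6, 2
8, 5, 3
7, 6, 3
7, 5, 4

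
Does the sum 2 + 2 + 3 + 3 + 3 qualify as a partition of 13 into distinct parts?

No

The parts sum to 13, and the condition 'all summands are distinct' is violated.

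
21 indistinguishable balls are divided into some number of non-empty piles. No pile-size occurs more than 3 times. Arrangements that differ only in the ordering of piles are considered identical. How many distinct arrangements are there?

Counting exhaustively, 395 partitions satisfy the conditions.

395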